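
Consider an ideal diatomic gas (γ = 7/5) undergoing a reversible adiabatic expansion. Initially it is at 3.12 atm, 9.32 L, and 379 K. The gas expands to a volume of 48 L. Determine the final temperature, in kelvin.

T₂ ≈ 197 K

For a reversible adiabat TV^(γ−1) is constant, so T₂ = T₁ (V₁/V₂)^(γ−1).
T₂ = 379 × (9.32/48)^(2/5) = 196.7 K.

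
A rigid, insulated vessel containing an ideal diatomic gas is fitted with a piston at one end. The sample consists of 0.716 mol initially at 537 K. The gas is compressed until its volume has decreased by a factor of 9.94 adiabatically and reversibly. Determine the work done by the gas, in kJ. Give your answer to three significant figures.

Adiabatic: T₁V₁^(γ−1) = T₂V₂^(γ−1) ⇒ T₂ = T₁ (V₁/V₂)^(γ−1).
γ = 7/5 for a diatomic ideal gas, so γ−1 = 2/5.
T₂ = 537 × 9.94^(2/5) = 1346 K.
Q = 0, so ΔU = W_on_gas = nCᵥΔT with Cᵥ = R/(γ−1) = 20.79 J/(mol·K).
ΔU = 0.716 × 20.79 × (1346 − 537) = 12030 J.
Work done by the gas = −ΔU = -12030 J.

W ≈ -12.0 kJ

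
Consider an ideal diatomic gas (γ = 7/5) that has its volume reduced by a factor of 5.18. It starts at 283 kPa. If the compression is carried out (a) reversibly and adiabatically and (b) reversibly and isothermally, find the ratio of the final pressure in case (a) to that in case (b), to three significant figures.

Isothermal: P_b = P₁(V₁/V₂) = 283×5.18.
Adiabatic: P_a = P₁(V₁/V₂)^γ = 283×5.18^(7/5).
P_a/P_b = (V₁/V₂)^(γ−1) = 5.18^(2/5) = 1.931.

P_adiabatic / P_isothermal ≈ 1.93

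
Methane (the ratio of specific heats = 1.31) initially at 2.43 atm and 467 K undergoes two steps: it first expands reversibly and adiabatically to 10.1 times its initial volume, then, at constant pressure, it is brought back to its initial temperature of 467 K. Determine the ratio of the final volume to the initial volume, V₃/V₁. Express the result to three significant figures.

Adiabatic step: V₂/V₁ = 10.1; T₂ = T₁·(1/10.1)^(0.31) = 228 K.
Isobaric step: V₃/V₂ = T₃/T₂ = 467/228.
V₃/V₁ = (V₂/V₁)(V₃/V₂) = 10.1 × (467/228) = 20.69.

V₃/V₁ ≈ 20.7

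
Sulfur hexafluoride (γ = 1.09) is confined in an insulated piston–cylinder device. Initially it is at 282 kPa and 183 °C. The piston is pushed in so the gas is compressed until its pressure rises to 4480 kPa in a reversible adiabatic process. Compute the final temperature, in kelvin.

Adiabatic: T₂/T₁ = (P₂/P₁)^((γ−1)/γ).
T₁ = 183 °C = 456.1 K.
T₂ = 456.1 × (4480/282)^(0.0826) = 573.2 K.

T₂ ≈ 573 K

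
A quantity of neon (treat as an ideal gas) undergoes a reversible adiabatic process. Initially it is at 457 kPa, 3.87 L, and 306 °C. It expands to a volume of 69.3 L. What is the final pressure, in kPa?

Adiabatic: P₁V₁^γ = P₂V₂^γ ⇒ P₂ = P₁ (V₁/V₂)^γ.
γ = 5/3 for a monatomic ideal gas.
P₂ = 457 × (3.87/69.3)^(5/3) = 3.729 kPa.

P₂ ≈ 3.73 kPa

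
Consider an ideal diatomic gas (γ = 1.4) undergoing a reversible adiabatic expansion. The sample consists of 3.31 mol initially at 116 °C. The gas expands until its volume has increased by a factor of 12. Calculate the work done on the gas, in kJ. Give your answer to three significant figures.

W ≈ -16.9 kJ

For a reversible adiabat TV^(γ−1) is constant, so T₂ = T₁ (V₁/V₂)^(γ−1).
T₁ = 116 °C = 389.1 K.
T₂ = 389.1 × (1/12)^(0.4) = 144 K.
Q = 0, so ΔU = W_on_gas = nCᵥΔT with Cᵥ = R/(γ−1) = 20.79 J/(mol·K).
ΔU = 3.31 × 20.79 × (144 − 389.1) = -16860 J.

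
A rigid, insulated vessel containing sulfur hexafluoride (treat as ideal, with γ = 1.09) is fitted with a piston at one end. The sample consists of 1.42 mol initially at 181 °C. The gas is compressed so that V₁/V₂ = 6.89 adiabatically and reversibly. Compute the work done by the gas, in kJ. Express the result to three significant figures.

W ≈ -11.3 kJ

Adiabatic: T₁V₁^(γ−1) = T₂V₂^(γ−1) ⇒ T₂ = T₁ (V₁/V₂)^(γ−1).
T₁ = 181 °C = 454.1 K.
T₂ = 454.1 × 6.89^(0.09) = 540.3 K.
Q = 0, so ΔU = W_on_gas = nCᵥΔT with Cᵥ = R/(γ−1) = 92.38 J/(mol·K).
ΔU = 1.42 × 92.38 × (540.3 − 454.1) = 11300 J.
Work done by the gas = −ΔU = -11300 J.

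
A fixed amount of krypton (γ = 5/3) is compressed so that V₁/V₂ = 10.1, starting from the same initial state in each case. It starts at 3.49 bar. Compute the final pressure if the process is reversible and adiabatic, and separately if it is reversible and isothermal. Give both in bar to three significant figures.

adiabatic: 165 bar; isothermal: 35.2 bar

Isothermal: P₂ = P₁(V₁/V₂) = 3.49×10.1 = 35.25 bar.
Adiabatic: P₂ = P₁(V₁/V₂)^γ = 3.49×10.1^(5/3) = 164.7 bar.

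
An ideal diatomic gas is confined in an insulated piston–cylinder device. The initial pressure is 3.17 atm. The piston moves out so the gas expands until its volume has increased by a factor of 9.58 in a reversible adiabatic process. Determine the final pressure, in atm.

Adiabatic: P₁V₁^γ = P₂V₂^γ ⇒ P₂ = P₁ (V₁/V₂)^γ.
For a diatomic ideal gas γ = 7/5.
P₂ = 3.17 × (1/9.58)^(7/5) = 0.134 atm.

P₂ ≈ 0.134 atm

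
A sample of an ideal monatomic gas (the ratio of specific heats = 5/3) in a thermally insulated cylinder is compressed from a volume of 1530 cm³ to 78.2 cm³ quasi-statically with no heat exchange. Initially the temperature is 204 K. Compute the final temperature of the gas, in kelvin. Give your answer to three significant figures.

T₂ ≈ 1480 K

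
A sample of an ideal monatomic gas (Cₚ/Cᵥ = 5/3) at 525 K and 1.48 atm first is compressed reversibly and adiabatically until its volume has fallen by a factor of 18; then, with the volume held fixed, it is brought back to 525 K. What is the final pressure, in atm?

P₃ ≈ 26.6 atm

Adiabatic step (PV^γ = const): P₂ = 1.48×18^(5/3) = 183 atm; T₂ = 525×18^(2/3) = 3606 K.
Isochoric: P₃ = P₂(T₃/T₂) = 183 × (525/3606) = 26.64 atm.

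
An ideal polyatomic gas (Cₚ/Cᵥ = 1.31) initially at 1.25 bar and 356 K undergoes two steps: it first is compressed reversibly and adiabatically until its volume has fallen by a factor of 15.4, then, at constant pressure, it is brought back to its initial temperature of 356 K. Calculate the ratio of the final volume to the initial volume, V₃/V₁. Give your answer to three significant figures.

V₃/V₁ ≈ 0.0278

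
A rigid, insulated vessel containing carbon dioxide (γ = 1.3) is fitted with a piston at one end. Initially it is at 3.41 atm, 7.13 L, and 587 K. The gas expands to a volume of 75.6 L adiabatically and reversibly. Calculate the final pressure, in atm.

P₂ ≈ 0.158 atm

Adiabatic: P₁V₁^γ = P₂V₂^γ ⇒ P₂ = P₁ (V₁/V₂)^γ.
P₂ = 3.41 × (7.13/75.6)^(1.3) = 0.1584 atm.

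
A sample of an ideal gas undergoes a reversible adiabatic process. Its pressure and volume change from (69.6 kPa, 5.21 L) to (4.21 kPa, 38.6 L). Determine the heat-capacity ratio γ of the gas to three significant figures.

PV^γ = const ⇒ γ = ln(P₂/P₁) / ln(V₁/V₂).
γ = ln(4.21/69.6) / ln(5.21/38.6) = 1.401.

γ ≈ 1.40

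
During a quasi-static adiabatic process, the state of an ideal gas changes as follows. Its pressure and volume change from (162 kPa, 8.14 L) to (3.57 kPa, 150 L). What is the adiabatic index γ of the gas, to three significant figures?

γ ≈ 1.31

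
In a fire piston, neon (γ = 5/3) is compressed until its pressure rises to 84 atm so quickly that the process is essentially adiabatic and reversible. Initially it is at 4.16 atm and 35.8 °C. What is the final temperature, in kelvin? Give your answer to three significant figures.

T₂ ≈ 1030 K

Along an adiabat T P^((1−γ)/γ) is constant, so T₂ = T₁ (P₂/P₁)^((γ−1)/γ).
T₁ = 35.8 °C = 308.9 K.
T₂ = 308.9 × (84/4.16)^(2/5) = 1028 K.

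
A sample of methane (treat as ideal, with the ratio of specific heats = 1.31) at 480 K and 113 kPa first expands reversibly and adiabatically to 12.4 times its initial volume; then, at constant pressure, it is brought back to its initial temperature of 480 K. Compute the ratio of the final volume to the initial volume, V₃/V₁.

Adiabatic step: V₂/V₁ = 12.4; T₂ = T₁·(1/12.4)^(0.31) = 219.9 K.
Isobaric step: V₃/V₂ = T₃/T₂ = 480/219.9.
V₃/V₁ = (V₂/V₁)(V₃/V₂) = 12.4 × (480/219.9) = 27.06.

V₃/V₁ ≈ 27.1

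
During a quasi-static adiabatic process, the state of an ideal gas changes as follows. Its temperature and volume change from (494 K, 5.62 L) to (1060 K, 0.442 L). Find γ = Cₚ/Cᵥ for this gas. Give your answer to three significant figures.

TV^(γ−1) = const ⇒ γ − 1 = ln(T₂/T₁) / ln(V₁/V₂).
γ = 1 + ln(1060/494) / ln(5.62/0.442) = 1.3.

γ ≈ 1.30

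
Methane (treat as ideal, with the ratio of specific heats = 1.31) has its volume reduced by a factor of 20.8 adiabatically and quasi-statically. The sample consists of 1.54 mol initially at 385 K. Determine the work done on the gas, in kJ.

W ≈ 24.8 kJ

Adiabatic: T₁V₁^(γ−1) = T₂V₂^(γ−1) ⇒ T₂ = T₁ (V₁/V₂)^(γ−1).
T₂ = 385 × 20.8^(0.31) = 986.4 K.
Q = 0, so ΔU = W_on_gas = nCᵥΔT with Cᵥ = R/(γ−1) = 26.82 J/(mol·K).
ΔU = 1.54 × 26.82 × (986.4 − 385) = 24840 J.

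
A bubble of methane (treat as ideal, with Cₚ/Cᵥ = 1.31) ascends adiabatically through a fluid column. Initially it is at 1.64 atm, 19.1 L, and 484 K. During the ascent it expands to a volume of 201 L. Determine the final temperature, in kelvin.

Adiabatic: T₁V₁^(γ−1) = T₂V₂^(γ−1) ⇒ T₂ = T₁ (V₁/V₂)^(γ−1).
T₂ = 484 × (19.1/201)^(0.31) = 233.3 K.

T₂ ≈ 233 K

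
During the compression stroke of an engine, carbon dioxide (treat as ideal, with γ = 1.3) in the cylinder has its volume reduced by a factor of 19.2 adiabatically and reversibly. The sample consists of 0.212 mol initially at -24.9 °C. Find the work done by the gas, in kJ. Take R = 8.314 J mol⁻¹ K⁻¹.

W ≈ -2.08 kJ

For a reversible adiabat TV^(γ−1) is constant, so T₂ = T₁ (V₁/V₂)^(γ−1).
T₁ = -24.9 °C = 248.2 K.
T₂ = 248.2 × 19.2^(0.3) = 602.4 K.
Q = 0, so ΔU = W_on_gas = nCᵥΔT with Cᵥ = R/(γ−1) = 27.71 J/(mol·K).
ΔU = 0.212 × 27.71 × (602.4 − 248.2) = 2081 J.
Work done by the gas = −ΔU = -2081 J.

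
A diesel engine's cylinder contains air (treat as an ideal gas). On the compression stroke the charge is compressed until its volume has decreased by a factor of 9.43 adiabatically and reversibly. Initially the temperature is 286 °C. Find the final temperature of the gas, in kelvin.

T₂ ≈ 1370 K

For a reversible adiabat TV^(γ−1) is constant, so T₂ = T₁ (V₁/V₂)^(γ−1).
For a diatomic ideal gas γ = 7/5, so γ−1 = 2/5.
T₁ = 286 °C = 559.1 K.
T₂ = 559.1 × 9.43^(2/5) = 1372 K.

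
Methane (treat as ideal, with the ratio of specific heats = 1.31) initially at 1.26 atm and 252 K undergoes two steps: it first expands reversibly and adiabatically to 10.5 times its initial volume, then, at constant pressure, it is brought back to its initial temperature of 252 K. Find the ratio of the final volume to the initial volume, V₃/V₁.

V₃/V₁ ≈ 21.8

Adiabatic step: V₂/V₁ = 10.5; T₂ = T₁·(1/10.5)^(0.31) = 121.6 K.
Isobaric step: V₃/V₂ = T₃/T₂ = 252/121.6.
V₃/V₁ = (V₂/V₁)(V₃/V₂) = 10.5 × (252/121.6) = 21.76.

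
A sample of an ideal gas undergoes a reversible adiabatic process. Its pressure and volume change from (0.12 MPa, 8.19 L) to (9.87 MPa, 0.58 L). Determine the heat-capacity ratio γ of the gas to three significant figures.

PV^γ = const ⇒ γ = ln(P₂/P₁) / ln(V₁/V₂).
γ = ln(9.87/0.12) / ln(8.19/0.58) = 1.666.

γ ≈ 1.67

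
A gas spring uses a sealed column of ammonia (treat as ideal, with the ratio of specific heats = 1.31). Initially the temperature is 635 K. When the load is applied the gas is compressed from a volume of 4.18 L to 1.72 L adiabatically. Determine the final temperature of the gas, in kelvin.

T₂ ≈ 836 K

For a reversible adiabat TV^(γ−1) is constant, so T₂ = T₁ (V₁/V₂)^(γ−1).
T₂ = 635 × (4.18/1.72)^(0.31) = 836.2 K.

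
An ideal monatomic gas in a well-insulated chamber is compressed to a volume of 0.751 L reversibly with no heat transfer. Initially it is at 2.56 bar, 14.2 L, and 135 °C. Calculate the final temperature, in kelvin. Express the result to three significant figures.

T₂ ≈ 2900 K

For a reversible adiabat TV^(γ−1) is constant, so T₂ = T₁ (V₁/V₂)^(γ−1).
γ = 5/3 for a monatomic ideal gas.
T₁ = 135 °C = 408.1 K.
T₂ = 408.1 × (14.2/0.751)^(2/3) = 2897 K.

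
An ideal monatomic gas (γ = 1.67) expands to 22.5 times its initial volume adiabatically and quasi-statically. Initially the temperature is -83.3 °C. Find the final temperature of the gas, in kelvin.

Adiabatic: T₁V₁^(γ−1) = T₂V₂^(γ−1) ⇒ T₂ = T₁ (V₁/V₂)^(γ−1).
T₁ = -83.3 °C = 189.8 K.
T₂ = 189.8 × (1/22.5)^(0.67) = 23.57 K.

T₂ ≈ 23.6 K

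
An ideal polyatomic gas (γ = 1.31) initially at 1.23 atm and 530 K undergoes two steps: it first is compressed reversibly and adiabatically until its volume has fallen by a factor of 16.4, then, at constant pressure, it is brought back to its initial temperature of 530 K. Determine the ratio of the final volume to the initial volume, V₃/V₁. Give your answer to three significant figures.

Adiabatic step: V₂/V₁ = 0.06098; T₂ = T₁·16.4^(0.31) = 1261 K.
Isobaric step: V₃/V₂ = T₃/T₂ = 530/1261.
V₃/V₁ = (V₂/V₁)(V₃/V₂) = 0.06098 × (530/1261) = 0.02562.

V₃/V₁ ≈ 0.0256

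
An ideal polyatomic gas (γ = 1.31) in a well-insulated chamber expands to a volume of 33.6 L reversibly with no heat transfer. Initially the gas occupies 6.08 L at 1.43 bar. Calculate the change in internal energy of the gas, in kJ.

P₂ = P₁(V₁/V₂)^γ = 1.43×(6.08/33.6)^(1.31) = 0.1523 bar.
For a reversible adiabat, W_by_gas = (P₁V₁ − P₂V₂)/(γ−1).
W_by = (143000×0.00608 − 15230×0.0336) / (0.31) = 1154 J.
Q = 0 ⇒ ΔU = −W_by = -1154 J.

ΔU ≈ -1.15 kJ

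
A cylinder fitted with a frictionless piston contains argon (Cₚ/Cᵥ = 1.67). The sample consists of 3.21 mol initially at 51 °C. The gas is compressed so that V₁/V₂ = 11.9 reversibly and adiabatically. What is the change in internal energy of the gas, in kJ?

ΔU ≈ 54.9 kJ

Adiabatic: T₁V₁^(γ−1) = T₂V₂^(γ−1) ⇒ T₂ = T₁ (V₁/V₂)^(γ−1).
T₁ = 51 °C = 324.1 K.
T₂ = 324.1 × 11.9^(0.67) = 1704 K.
Q = 0, so ΔU = W_on_gas = nCᵥΔT with Cᵥ = R/(γ−1) = 12.41 J/(mol·K).
ΔU = 3.21 × 12.41 × (1704 − 324.1) = 54950 J.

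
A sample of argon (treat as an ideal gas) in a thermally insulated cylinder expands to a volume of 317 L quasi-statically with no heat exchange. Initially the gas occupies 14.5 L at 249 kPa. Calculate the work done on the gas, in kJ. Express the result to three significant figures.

γ = 5/3 for a monatomic ideal gas.
P₂ = P₁(V₁/V₂)^γ = 249×(14.5/317)^(5/3) = 1.457 kPa.
For a reversible adiabat, W_by_gas = (P₁V₁ − P₂V₂)/(γ−1).
W_by = (249000×0.0145 − 1457×0.317) / (2/3) = 4723 J.
W_on_gas = −W_by = -4723 J.

W ≈ -4.72 kJ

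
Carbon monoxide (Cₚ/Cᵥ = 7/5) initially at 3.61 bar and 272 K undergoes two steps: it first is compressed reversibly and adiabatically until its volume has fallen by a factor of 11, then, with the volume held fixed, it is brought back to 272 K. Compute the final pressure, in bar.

Adiabatic step (PV^γ = const): P₂ = 3.61×11^(7/5) = 103.6 bar; T₂ = 272×11^(2/5) = 709.8 K.
Isochoric: P₃ = P₂(T₃/T₂) = 103.6 × (272/709.8) = 39.71 bar.

P₃ ≈ 39.7 bar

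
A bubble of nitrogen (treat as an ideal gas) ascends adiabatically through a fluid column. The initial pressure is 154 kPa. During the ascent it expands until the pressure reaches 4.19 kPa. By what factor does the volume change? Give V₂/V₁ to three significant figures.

V₂/V₁ ≈ 13.1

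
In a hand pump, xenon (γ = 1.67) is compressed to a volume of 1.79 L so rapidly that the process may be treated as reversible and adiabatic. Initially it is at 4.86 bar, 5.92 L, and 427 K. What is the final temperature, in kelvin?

Adiabatic: T₁V₁^(γ−1) = T₂V₂^(γ−1) ⇒ T₂ = T₁ (V₁/V₂)^(γ−1).
T₂ = 427 × (5.92/1.79)^(0.67) = 951.6 K.

T₂ ≈ 952 K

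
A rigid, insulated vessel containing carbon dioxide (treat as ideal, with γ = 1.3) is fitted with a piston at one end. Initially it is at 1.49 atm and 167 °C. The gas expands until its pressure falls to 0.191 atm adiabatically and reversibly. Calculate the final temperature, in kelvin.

Along an adiabat T P^((1−γ)/γ) is constant, so T₂ = T₁ (P₂/P₁)^((γ−1)/γ).
T₁ = 167 °C = 440.1 K.
T₂ = 440.1 × (0.191/1.49)^(0.231) = 274 K.

T₂ ≈ 274 K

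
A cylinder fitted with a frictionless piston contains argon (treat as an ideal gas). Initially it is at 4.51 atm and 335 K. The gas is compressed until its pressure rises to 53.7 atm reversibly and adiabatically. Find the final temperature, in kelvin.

T₂ ≈ 902 K

Adiabatic: T₂/T₁ = (P₂/P₁)^((γ−1)/γ).
For a monatomic ideal gas γ = 5/3, so (γ−1)/γ = 2/5.
T₂ = 335 × (53.7/4.51)^(2/5) = 902.3 K.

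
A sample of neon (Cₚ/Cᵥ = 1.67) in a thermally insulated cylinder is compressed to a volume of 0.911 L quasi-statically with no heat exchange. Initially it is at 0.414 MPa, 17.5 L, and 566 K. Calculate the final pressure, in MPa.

P₂ ≈ 57.6 MPa

Adiabatic: P₁V₁^γ = P₂V₂^γ ⇒ P₂ = P₁ (V₁/V₂)^γ.
P₂ = 0.414 × (17.5/0.911)^(1.67) = 57.61 MPa.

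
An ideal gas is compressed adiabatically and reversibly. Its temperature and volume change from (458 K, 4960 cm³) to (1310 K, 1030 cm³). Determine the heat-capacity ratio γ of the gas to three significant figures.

γ ≈ 1.67

TV^(γ−1) = const ⇒ γ − 1 = ln(T₂/T₁) / ln(V₁/V₂).
γ = 1 + ln(1310/458) / ln(4960/1030) = 1.669.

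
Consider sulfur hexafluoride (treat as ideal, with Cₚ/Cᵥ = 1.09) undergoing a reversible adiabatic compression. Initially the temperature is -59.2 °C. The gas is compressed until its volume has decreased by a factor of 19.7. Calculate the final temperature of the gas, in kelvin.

T₂ ≈ 280 K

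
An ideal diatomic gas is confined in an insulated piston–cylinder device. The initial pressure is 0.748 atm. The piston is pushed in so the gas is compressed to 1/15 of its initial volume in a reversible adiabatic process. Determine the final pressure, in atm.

P₂ ≈ 33.1 atm

Adiabatic: P₁V₁^γ = P₂V₂^γ ⇒ P₂ = P₁ (V₁/V₂)^γ.
For a diatomic ideal gas γ = 7/5.
P₂ = 0.748 × 15^(7/5) = 33.15 atm.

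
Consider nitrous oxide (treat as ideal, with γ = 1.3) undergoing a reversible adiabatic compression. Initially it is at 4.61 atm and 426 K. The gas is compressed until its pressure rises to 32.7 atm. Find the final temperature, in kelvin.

T₂ ≈ 670 K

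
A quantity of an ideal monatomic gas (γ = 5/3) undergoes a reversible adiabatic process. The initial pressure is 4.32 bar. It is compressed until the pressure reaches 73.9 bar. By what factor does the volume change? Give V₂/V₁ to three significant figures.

From PV^γ = const, V₂/V₁ = (P₁/P₂)^(1/γ).
V₂/V₁ = (4.32/73.9)^(3/5) = 0.182.

V₂/V₁ ≈ 0.182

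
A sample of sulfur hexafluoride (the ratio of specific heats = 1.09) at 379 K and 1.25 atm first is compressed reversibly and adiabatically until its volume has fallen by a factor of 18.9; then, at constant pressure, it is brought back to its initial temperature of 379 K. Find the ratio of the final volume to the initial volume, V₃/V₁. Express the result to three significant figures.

V₃/V₁ ≈ 0.0406

Adiabatic step: V₂/V₁ = 0.05291; T₂ = T₁·18.9^(0.09) = 493.8 K.
Isobaric step: V₃/V₂ = T₃/T₂ = 379/493.8.
V₃/V₁ = (V₂/V₁)(V₃/V₂) = 0.05291 × (379/493.8) = 0.04061.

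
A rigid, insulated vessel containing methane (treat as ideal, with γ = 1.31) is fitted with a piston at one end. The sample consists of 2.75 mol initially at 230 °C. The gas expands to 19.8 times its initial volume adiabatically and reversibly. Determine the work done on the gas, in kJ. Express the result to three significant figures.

W ≈ -22.4 kJ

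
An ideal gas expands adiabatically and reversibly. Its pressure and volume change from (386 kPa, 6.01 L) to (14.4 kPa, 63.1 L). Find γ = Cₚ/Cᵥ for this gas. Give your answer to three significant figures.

γ ≈ 1.40

PV^γ = const ⇒ γ = ln(P₂/P₁) / ln(V₁/V₂).
γ = ln(14.4/386) / ln(6.01/63.1) = 1.399.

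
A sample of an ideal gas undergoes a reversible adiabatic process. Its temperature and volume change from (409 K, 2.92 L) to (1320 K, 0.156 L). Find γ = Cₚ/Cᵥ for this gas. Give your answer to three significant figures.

γ ≈ 1.40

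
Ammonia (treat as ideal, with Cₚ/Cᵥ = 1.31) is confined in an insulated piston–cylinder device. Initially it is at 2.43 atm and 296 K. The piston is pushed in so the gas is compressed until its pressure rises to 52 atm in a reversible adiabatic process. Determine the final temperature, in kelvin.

Adiabatic: T₂/T₁ = (P₂/P₁)^((γ−1)/γ).
T₂ = 296 × (52/2.43)^(0.237) = 611.1 K.

T₂ ≈ 611 K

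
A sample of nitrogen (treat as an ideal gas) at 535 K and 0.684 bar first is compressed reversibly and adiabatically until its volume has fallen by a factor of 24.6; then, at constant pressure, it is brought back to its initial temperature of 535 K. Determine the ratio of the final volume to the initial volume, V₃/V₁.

For a diatomic ideal gas γ = 7/5.
Adiabatic step: V₂/V₁ = 0.04065; T₂ = T₁·24.6^(2/5) = 1926 K.
Isobaric step: V₃/V₂ = T₃/T₂ = 535/1926.
V₃/V₁ = (V₂/V₁)(V₃/V₂) = 0.04065 × (535/1926) = 0.01129.

V₃/V₁ ≈ 0.0113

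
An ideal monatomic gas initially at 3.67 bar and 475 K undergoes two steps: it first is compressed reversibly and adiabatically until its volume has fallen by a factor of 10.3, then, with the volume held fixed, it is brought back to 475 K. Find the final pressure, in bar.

For a monatomic ideal gas γ = 5/3.
Adiabatic step (PV^γ = const): P₂ = 3.67×10.3^(5/3) = 178.9 bar; T₂ = 475×10.3^(2/3) = 2249 K.
Isochoric: P₃ = P₂(T₃/T₂) = 178.9 × (475/2249) = 37.8 bar.

P₃ ≈ 37.8 bar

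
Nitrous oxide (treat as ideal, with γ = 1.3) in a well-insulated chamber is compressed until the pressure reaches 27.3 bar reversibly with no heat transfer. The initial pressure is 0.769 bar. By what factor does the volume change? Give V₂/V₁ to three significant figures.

From PV^γ = const, V₂/V₁ = (P₁/P₂)^(1/γ).
V₂/V₁ = (0.769/27.3)^(0.769) = 0.0642.

V₂/V₁ ≈ 0.0642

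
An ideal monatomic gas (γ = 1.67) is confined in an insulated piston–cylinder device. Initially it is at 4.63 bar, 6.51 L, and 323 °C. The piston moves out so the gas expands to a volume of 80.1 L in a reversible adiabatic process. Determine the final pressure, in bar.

P₂ ≈ 0.0700 bar

Since PV^γ is constant along a reversible adiabat, P₂ = P₁ (V₁/V₂)^γ.
P₂ = 4.63 × (6.51/80.1)^(1.67) = 0.07002 bar.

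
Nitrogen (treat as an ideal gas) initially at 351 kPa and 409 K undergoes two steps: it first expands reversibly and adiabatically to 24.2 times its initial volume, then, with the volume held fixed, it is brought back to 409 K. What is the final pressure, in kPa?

For a diatomic ideal gas γ = 7/5.
Adiabatic step (PV^γ = const): P₂ = 351×(1/24.2)^(7/5) = 4.055 kPa; T₂ = 409×(1/24.2)^(2/5) = 114.3 K.
Isochoric: P₃ = P₂(T₃/T₂) = 4.055 × (409/114.3) = 14.5 kPa.

P₃ ≈ 14.5 kPa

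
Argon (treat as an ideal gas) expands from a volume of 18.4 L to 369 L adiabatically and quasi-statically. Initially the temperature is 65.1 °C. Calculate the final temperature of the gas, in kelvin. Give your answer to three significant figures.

Adiabatic: T₁V₁^(γ−1) = T₂V₂^(γ−1) ⇒ T₂ = T₁ (V₁/V₂)^(γ−1).
For a monatomic ideal gas γ = 5/3, so γ−1 = 2/3.
T₁ = 65.1 °C = 338.2 K.
T₂ = 338.2 × (18.4/369)^(2/3) = 45.82 K.

T₂ ≈ 45.8 K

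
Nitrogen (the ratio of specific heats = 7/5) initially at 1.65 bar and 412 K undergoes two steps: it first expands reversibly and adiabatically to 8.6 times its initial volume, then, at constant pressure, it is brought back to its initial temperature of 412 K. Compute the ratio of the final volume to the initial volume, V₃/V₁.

V₃/V₁ ≈ 20.3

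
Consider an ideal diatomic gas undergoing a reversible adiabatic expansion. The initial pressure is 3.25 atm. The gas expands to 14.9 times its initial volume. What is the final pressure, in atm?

Adiabatic: P₁V₁^γ = P₂V₂^γ ⇒ P₂ = P₁ (V₁/V₂)^γ.
For a diatomic ideal gas γ = 7/5.
P₂ = 3.25 × (1/14.9)^(7/5) = 0.07403 atm.

P₂ ≈ 0.0740 atm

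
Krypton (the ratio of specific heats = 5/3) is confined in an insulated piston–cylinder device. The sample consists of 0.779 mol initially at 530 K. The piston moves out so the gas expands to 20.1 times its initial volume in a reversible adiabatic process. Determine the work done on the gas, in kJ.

W ≈ -4.45 kJ

Adiabatic: T₁V₁^(γ−1) = T₂V₂^(γ−1) ⇒ T₂ = T₁ (V₁/V₂)^(γ−1).
T₂ = 530 × (1/20.1)^(2/3) = 71.69 K.
Q = 0, so ΔU = W_on_gas = nCᵥΔT with Cᵥ = R/(γ−1) = 12.47 J/(mol·K).
ΔU = 0.779 × 12.47 × (71.69 − 530) = -4452 J.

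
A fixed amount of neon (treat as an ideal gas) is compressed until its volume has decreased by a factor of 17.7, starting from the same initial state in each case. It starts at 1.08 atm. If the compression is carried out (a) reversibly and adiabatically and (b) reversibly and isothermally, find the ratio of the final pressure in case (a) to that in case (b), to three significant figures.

P_adiabatic / P_isothermal ≈ 6.79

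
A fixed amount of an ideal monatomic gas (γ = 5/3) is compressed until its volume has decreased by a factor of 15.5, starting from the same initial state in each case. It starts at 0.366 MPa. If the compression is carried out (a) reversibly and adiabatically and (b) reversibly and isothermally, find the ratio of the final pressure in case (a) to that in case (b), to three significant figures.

P_adiabatic / P_isothermal ≈ 6.22

Isothermal: P_b = P₁(V₁/V₂) = 0.366×15.5.
Adiabatic: P_a = P₁(V₁/V₂)^γ = 0.366×15.5^(5/3).
P_a/P_b = (V₁/V₂)^(γ−1) = 15.5^(2/3) = 6.217.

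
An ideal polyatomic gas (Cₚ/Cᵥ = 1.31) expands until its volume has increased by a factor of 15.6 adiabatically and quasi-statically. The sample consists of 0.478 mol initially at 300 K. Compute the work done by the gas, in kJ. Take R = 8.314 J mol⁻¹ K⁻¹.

W ≈ 2.20 kJ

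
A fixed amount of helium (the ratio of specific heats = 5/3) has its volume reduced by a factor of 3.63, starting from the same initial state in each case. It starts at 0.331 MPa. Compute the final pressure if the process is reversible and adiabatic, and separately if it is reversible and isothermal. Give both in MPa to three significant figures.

Isothermal: P₂ = P₁(V₁/V₂) = 0.331×3.63 = 1.202 MPa.
Adiabatic: P₂ = P₁(V₁/V₂)^γ = 0.331×3.63^(5/3) = 2.838 MPa.

adiabatic: 2.84 MPa; isothermal: 1.20 MPa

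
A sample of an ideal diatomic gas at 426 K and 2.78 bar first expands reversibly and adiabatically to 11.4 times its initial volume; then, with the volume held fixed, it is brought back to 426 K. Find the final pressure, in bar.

For a diatomic ideal gas γ = 7/5.
Adiabatic step (PV^γ = const): P₂ = 2.78×(1/11.4)^(7/5) = 0.09213 bar; T₂ = 426×(1/11.4)^(2/5) = 160.9 K.
Isochoric: P₃ = P₂(T₃/T₂) = 0.09213 × (426/160.9) = 0.2439 bar.

P₃ ≈ 0.244 bar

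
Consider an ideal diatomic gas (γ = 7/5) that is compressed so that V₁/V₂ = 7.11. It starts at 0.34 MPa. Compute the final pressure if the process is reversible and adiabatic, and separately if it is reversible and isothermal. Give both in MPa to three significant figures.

adiabatic: 5.30 MPa; isothermal: 2.42 MPa

Isothermal: P₂ = P₁(V₁/V₂) = 0.34×7.11 = 2.417 MPa.
Adiabatic: P₂ = P₁(V₁/V₂)^γ = 0.34×7.11^(7/5) = 5.298 MPa.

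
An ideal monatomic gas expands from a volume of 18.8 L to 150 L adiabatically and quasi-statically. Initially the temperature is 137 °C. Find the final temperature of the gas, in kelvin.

Adiabatic: T₁V₁^(γ−1) = T₂V₂^(γ−1) ⇒ T₂ = T₁ (V₁/V₂)^(γ−1).
For a monatomic ideal gas γ = 5/3, so γ−1 = 2/3.
T₁ = 137 °C = 410.1 K.
T₂ = 410.1 × (18.8/150)^(2/3) = 102.7 K.

T₂ ≈ 103 K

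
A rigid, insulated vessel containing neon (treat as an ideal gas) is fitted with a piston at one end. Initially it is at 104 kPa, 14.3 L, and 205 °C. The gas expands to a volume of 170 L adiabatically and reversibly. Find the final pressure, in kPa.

P₂ ≈ 1.68 kPa

Adiabatic: P₁V₁^γ = P₂V₂^γ ⇒ P₂ = P₁ (V₁/V₂)^γ.
γ = 5/3 for a monatomic ideal gas.
P₂ = 104 × (14.3/170)^(5/3) = 1.679 kPa.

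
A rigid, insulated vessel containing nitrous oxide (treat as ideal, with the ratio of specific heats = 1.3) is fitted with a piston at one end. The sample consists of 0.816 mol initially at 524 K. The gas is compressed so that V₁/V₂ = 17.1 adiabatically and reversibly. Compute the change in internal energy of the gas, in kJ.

ΔU ≈ 15.9 kJ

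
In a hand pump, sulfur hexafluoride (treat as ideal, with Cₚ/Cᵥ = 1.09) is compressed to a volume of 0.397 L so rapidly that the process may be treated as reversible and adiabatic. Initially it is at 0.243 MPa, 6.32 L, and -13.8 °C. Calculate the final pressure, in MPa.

Adiabatic: P₁V₁^γ = P₂V₂^γ ⇒ P₂ = P₁ (V₁/V₂)^γ.
P₂ = 0.243 × (6.32/0.397)^(1.09) = 4.963 MPa.

P₂ ≈ 4.96 MPa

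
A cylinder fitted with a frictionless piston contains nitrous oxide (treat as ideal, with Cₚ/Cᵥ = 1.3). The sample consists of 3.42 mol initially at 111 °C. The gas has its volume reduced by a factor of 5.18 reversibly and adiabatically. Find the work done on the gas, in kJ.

For a reversible adiabat TV^(γ−1) is constant, so T₂ = T₁ (V₁/V₂)^(γ−1).
T₁ = 111 °C = 384.1 K.
T₂ = 384.1 × 5.18^(0.3) = 629.2 K.
Q = 0, so ΔU = W_on_gas = nCᵥΔT with Cᵥ = R/(γ−1) = 27.71 J/(mol·K).
ΔU = 3.42 × 27.71 × (629.2 − 384.1) = 23230 J.

W ≈ 23.2 kJ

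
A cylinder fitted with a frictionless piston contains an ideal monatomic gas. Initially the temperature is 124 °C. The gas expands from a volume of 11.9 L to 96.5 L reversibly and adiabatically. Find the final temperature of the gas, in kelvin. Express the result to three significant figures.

T₂ ≈ 98.4 K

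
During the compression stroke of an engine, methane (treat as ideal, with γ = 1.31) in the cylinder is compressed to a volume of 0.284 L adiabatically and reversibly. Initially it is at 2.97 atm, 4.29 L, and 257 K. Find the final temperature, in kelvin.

T₂ ≈ 596 K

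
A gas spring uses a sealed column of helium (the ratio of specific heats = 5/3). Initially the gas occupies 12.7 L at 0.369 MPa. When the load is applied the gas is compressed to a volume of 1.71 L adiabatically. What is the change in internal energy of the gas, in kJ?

ΔU ≈ 19.7 kJ

P₂ = P₁(V₁/V₂)^γ = 0.369×(12.7/1.71)^(5/3) = 10.43 MPa.
For a reversible adiabat, W_by_gas = (P₁V₁ − P₂V₂)/(γ−1).
W_by = (369000×0.0127 − 1.043×10^7×0.00171) / (2/3) = -19730 J.
Q = 0 ⇒ ΔU = −W_by = 19730 J.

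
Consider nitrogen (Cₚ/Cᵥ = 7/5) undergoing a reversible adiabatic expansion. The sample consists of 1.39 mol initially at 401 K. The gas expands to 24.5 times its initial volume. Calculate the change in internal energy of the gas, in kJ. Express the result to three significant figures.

Adiabatic: T₁V₁^(γ−1) = T₂V₂^(γ−1) ⇒ T₂ = T₁ (V₁/V₂)^(γ−1).
T₂ = 401 × (1/24.5)^(2/5) = 111.6 K.
Q = 0, so ΔU = W_on_gas = nCᵥΔT with Cᵥ = R/(γ−1) = 20.79 J/(mol·K).
ΔU = 1.39 × 20.79 × (111.6 − 401) = -8362 J.

ΔU ≈ -8.36 kJ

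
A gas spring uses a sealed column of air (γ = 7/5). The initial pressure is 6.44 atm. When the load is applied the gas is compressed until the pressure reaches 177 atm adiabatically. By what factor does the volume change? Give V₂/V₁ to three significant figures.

From PV^γ = const, V₂/V₁ = (P₁/P₂)^(1/γ).
V₂/V₁ = (6.44/177)^(5/7) = 0.09377.

V₂/V₁ ≈ 0.0938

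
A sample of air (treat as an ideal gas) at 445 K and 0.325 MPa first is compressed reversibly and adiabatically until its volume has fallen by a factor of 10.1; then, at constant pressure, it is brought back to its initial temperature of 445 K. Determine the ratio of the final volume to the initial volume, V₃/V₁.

V₃/V₁ ≈ 0.0393

For a diatomic ideal gas γ = 7/5.
Adiabatic step: V₂/V₁ = 0.09901; T₂ = T₁·10.1^(2/5) = 1122 K.
Isobaric step: V₃/V₂ = T₃/T₂ = 445/1122.
V₃/V₁ = (V₂/V₁)(V₃/V₂) = 0.09901 × (445/1122) = 0.03926.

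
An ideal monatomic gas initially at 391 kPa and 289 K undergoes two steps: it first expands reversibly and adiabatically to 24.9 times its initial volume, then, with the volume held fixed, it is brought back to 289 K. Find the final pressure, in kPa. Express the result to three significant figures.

P₃ ≈ 15.7 kPa

For a monatomic ideal gas γ = 5/3.
Adiabatic step (PV^γ = const): P₂ = 391×(1/24.9)^(5/3) = 1.842 kPa; T₂ = 289×(1/24.9)^(2/3) = 33.89 K.
Isochoric: P₃ = P₂(T₃/T₂) = 1.842 × (289/33.89) = 15.7 kPa.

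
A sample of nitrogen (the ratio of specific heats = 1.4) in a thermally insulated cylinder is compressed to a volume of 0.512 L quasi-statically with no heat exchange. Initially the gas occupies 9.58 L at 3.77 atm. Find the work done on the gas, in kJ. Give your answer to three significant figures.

W ≈ 20.4 kJ

P₂ = P₁(V₁/V₂)^γ = 3.77×(9.58/0.512)^(1.4) = 227.7 atm.
For a reversible adiabat, W_by_gas = (P₁V₁ − P₂V₂)/(γ−1).
W_by = (382000×0.00958 − 2.307×10^7×0.000512) / (0.4) = -20380 J.
W_on_gas = −W_by = 20380 J.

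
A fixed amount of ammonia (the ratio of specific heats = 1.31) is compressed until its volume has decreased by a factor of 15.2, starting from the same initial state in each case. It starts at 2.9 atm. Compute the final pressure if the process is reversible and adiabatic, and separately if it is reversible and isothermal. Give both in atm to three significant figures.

adiabatic: 102 atm; isothermal: 44.1 atm

Isothermal: P₂ = P₁(V₁/V₂) = 2.9×15.2 = 44.08 atm.
Adiabatic: P₂ = P₁(V₁/V₂)^γ = 2.9×15.2^(1.31) = 102.5 atm.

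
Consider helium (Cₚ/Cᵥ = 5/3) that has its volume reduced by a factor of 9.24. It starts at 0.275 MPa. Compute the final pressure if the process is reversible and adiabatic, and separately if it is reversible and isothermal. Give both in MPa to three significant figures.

Isothermal: P₂ = P₁(V₁/V₂) = 0.275×9.24 = 2.541 MPa.
Adiabatic: P₂ = P₁(V₁/V₂)^γ = 0.275×9.24^(5/3) = 11.19 MPa.

adiabatic: 11.2 MPa; isothermal: 2.54 MPa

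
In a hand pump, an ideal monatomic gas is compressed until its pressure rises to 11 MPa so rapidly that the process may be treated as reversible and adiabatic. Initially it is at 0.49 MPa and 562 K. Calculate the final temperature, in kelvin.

T₂ ≈ 1950 K

Along an adiabat T P^((1−γ)/γ) is constant, so T₂ = T₁ (P₂/P₁)^((γ−1)/γ).
For a monatomic ideal gas γ = 5/3, so (γ−1)/γ = 2/5.
T₂ = 562 × (11/0.49)^(2/5) = 1951 K.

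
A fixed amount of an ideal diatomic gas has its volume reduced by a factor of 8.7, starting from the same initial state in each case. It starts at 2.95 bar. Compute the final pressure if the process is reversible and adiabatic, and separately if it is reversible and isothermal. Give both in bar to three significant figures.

For a diatomic ideal gas γ = 7/5.
Isothermal: P₂ = P₁(V₁/V₂) = 2.95×8.7 = 25.66 bar.
Adiabatic: P₂ = P₁(V₁/V₂)^γ = 2.95×8.7^(7/5) = 60.97 bar.

adiabatic: 61.0 bar; isothermal: 25.7 bar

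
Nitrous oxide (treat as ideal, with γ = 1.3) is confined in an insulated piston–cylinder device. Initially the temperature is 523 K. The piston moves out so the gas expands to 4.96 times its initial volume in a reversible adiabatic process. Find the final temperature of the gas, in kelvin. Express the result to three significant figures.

T₂ ≈ 323 K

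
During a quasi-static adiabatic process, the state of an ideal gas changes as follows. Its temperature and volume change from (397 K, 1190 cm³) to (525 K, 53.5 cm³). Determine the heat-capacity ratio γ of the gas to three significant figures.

TV^(γ−1) = const ⇒ γ − 1 = ln(T₂/T₁) / ln(V₁/V₂).
γ = 1 + ln(525/397) / ln(1190/53.5) = 1.09.

γ ≈ 1.09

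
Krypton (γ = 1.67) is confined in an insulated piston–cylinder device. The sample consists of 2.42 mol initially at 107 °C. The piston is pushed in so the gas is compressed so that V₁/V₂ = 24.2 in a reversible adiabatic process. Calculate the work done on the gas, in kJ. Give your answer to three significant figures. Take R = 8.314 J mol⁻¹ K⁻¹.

For a reversible adiabat TV^(γ−1) is constant, so T₂ = T₁ (V₁/V₂)^(γ−1).
T₁ = 107 °C = 380.1 K.
T₂ = 380.1 × 24.2^(0.67) = 3214 K.
Q = 0, so ΔU = W_on_gas = nCᵥΔT with Cᵥ = R/(γ−1) = 12.41 J/(mol·K).
ΔU = 2.42 × 12.41 × (3214 − 380.1) = 85110 J.

W ≈ 85.1 kJ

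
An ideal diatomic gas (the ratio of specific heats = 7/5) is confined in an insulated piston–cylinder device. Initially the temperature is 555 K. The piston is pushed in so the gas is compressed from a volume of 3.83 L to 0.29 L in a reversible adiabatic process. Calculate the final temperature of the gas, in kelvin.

For a reversible adiabat TV^(γ−1) is constant, so T₂ = T₁ (V₁/V₂)^(γ−1).
T₂ = 555 × (3.83/0.29)^(2/5) = 1558 K.

T₂ ≈ 1560 K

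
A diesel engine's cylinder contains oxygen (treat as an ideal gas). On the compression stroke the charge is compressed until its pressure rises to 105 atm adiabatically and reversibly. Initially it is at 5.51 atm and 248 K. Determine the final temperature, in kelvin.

T₂ ≈ 576 K

Along an adiabat T P^((1−γ)/γ) is constant, so T₂ = T₁ (P₂/P₁)^((γ−1)/γ).
For a diatomic ideal gas γ = 7/5, so (γ−1)/γ = 2/7.
T₂ = 248 × (105/5.51)^(2/7) = 575.7 K.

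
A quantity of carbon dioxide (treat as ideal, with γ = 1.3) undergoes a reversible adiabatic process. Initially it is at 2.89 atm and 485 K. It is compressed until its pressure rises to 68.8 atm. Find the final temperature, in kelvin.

T₂ ≈ 1010 K

Adiabatic: T₂/T₁ = (P₂/P₁)^((γ−1)/γ).
T₂ = 485 × (68.8/2.89)^(0.231) = 1008 K.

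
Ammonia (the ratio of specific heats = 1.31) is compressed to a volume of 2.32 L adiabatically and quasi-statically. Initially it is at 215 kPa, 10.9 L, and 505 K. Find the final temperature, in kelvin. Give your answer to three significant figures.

T₂ ≈ 816 K

For a reversible adiabat TV^(γ−1) is constant, so T₂ = T₁ (V₁/V₂)^(γ−1).
T₂ = 505 × (10.9/2.32)^(0.31) = 815.8 K.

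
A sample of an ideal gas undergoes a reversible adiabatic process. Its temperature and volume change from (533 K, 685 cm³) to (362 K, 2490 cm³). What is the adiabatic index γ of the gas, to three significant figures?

γ ≈ 1.30

TV^(γ−1) = const ⇒ γ − 1 = ln(T₂/T₁) / ln(V₁/V₂).
γ = 1 + ln(362/533) / ln(685/2490) = 1.3.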